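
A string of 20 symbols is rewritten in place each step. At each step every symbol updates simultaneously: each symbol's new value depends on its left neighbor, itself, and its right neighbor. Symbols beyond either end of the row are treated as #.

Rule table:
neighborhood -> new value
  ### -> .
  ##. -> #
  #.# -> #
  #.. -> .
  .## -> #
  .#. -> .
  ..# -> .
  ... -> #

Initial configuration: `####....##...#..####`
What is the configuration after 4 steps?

#.#...###....###...#

...#.##.##.#....#...
.#..#######..##...#.
#...#.....#..##.#..#
#.#...###....###...#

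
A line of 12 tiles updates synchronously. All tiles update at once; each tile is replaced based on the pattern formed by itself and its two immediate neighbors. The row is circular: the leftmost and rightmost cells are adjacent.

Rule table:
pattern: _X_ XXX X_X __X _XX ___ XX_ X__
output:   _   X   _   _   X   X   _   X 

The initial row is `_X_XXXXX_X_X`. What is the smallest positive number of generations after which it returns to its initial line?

12

generation 1: ___XXXX_____
generation 2: XX_XXX_XXXXX
generation 3: X__XX__XXXXX
generation 4: _X_X_X_XXXXX
generation 5: _______XXXX_
generation 6: XXXXXX_XXX_X
generation 7: XXXXX__XX__X
generation 8: XXXX_X_X_X_X
generation 9: XXX________X
generation 10: XX_XXXXXXX_X
generation 11: X__XXXXXX__X
generation 12: _X_XXXXX_X_X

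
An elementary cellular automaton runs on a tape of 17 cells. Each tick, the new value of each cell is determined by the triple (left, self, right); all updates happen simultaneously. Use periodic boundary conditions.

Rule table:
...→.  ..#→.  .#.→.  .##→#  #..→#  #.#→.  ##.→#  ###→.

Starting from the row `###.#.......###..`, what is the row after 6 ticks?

#.#..#......#.##.
...#..#.......##.
....#..#......###
#....#..#.....#.#
##....#..#......#
.##....#..#.....#

.##....#..#.....#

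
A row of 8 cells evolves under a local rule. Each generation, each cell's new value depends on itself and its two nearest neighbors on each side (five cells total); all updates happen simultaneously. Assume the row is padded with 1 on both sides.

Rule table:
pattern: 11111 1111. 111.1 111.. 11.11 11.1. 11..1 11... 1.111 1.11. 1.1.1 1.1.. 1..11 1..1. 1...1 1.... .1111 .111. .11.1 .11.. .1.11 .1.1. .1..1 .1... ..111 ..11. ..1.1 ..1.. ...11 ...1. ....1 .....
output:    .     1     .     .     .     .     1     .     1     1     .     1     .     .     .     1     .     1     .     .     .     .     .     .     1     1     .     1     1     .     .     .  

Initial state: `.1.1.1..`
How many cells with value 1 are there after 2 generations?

.....1..
.1...1..
count of 1: 2

2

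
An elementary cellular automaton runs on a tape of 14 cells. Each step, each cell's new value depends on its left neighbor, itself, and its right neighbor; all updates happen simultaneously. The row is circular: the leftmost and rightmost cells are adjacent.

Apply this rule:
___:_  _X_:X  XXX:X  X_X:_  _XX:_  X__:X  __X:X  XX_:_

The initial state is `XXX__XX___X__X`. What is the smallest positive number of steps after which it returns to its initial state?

XX_XX__X_XXXX_
_____XXX__XX__
____X_X_XX__X_
___XX_X___XXXX
X_X___XX_X_XX_
X_XX_X___X____
X____XX_XXX__X
_X__X____X_XX_
XXXXXX__XX___X
XXXXX_XX__X_X_
_XXX____XXX_X_
X_X_X__X_X__XX
__X_XXXX_XXX_X
XXX__XX___X__X

14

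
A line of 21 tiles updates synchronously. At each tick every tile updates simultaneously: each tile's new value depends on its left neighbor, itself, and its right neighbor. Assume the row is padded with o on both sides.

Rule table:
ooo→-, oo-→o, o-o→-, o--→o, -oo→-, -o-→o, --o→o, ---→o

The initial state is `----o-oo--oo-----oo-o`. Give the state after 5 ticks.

ooo--ooooooooooo-----

ooooo--ooo-oooooo-o--
----ooo--o------o-ooo
oooo--ooooooooooo----
---ooo----------ooooo
ooo--ooooooooooo-----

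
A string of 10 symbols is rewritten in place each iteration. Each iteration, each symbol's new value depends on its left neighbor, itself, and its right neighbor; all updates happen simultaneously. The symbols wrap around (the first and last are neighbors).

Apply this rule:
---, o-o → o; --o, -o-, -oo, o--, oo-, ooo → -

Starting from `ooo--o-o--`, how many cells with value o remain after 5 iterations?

1

------o---
ooooo---oo
------o---  (repeats iteration 1; period 2)
iteration 5: ------o---
count of o: 1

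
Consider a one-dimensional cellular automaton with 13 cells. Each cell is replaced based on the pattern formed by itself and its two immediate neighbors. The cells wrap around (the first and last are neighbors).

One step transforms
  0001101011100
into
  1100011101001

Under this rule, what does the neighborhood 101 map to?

1

At position 5 the neighborhood is 101; the next row has 1 there.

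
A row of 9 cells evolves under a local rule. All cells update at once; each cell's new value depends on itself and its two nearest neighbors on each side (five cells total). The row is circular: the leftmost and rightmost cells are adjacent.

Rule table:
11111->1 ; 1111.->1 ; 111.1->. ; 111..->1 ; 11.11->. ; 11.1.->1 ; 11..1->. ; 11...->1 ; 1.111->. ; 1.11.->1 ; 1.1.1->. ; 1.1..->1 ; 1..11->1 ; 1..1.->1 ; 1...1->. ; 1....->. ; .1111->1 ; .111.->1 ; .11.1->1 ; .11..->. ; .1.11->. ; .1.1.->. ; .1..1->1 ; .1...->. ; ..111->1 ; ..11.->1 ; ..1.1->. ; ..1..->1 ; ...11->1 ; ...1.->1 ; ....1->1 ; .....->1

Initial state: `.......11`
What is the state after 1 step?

1.111111.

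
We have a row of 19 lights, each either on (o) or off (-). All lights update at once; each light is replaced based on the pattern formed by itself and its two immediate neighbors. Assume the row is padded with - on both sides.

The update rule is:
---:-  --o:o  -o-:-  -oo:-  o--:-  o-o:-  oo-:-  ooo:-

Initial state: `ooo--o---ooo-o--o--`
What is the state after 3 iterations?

--o---o------o-----

----o---o------o---
---o---o------o----
--o---o------o-----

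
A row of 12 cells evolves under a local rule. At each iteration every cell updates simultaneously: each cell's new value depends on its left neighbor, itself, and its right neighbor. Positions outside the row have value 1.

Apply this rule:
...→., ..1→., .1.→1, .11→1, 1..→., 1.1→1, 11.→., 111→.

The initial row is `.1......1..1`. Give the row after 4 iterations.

........1..1

11......1..1
........1..1
........1..1  (fixed point — unchanged through iteration 4)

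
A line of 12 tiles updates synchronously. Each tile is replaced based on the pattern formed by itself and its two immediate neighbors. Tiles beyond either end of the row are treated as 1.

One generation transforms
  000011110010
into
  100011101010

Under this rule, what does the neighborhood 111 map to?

At position 5 the neighborhood is 111; the next row has 1 there.

1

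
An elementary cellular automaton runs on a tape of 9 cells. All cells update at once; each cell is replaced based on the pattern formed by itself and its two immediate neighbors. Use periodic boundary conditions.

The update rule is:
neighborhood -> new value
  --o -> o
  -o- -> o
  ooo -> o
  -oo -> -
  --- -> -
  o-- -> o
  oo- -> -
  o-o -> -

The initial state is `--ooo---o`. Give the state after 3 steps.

-ooo-ooo-

step 1: oo-o-o-oo
step 2: o--o-o--o
step 3: -ooo-ooo-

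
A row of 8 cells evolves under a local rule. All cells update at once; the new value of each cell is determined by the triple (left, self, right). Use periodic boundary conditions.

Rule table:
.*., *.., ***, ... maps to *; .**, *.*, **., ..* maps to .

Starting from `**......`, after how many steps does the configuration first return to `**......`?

40

step 1: ..*****.
step 2: *..***.*
step 3: .*..*...
step 4: .**.****
step 5: .....**.
step 6: ****...*
step 7: ***.**..
step 8: .*....*.
step 9: .****.**
step 10: ..**....
step 11: *...****
step 12: .**..***
step 13: ...*..*.
step 14: **.**.**
step 15: *......*
step 16: .*****..
step 17: ..***.**
step 18: *..*....
step 19: **.****.
step 20: ....**..
step 21: ***...**
step 22: **.**..*
step 23: *....*..
step 24: ****.**.
step 25: .**.....
step 26: ...*****
step 27: **..***.
step 28: ..*..*..
step 29: *.**.***
step 30: ......**
step 31: *****...
step 32: .***.**.
step 33: ..*....*
step 34: *.****.*
step 35: ...**...
step 36: **...***
step 37: *.**..**
step 38: ....*..*
step 39: ***.**.*
step 40: **......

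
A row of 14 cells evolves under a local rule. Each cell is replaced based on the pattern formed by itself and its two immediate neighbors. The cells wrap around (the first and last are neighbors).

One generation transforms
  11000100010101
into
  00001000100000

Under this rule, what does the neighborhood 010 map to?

At position 5 the neighborhood is 010; the next row has 0 there.

0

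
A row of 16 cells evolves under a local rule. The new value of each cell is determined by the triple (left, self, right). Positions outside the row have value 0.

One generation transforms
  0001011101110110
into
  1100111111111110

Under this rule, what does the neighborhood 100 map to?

At position 15 the neighborhood is 100; the next row has 0 there.

0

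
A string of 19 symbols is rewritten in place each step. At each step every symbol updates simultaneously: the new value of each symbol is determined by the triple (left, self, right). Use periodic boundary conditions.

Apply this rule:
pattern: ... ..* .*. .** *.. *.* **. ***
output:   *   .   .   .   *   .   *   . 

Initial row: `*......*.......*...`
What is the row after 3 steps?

step 1: .*****..******..**.
step 2: .....**......**..**
step 3: ****..******..**..*

****..******..**..*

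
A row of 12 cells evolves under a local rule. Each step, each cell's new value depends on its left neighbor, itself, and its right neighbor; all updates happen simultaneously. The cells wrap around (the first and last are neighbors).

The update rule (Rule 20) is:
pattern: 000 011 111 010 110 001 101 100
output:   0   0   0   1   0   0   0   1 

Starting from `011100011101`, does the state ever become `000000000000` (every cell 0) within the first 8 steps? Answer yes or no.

000010000001
100011000001
010000100000
011000110000
000100001000
000110001100
000001000010
000001100011
step 8 is 000001100011, still not uniform 0

no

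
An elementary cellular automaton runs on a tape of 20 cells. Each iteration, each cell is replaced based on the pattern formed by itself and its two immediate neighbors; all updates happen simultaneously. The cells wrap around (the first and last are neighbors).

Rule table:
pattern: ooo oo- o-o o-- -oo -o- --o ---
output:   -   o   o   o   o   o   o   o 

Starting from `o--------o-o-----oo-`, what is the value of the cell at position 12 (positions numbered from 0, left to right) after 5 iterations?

o

oooooooooooooooooooo
--------------------
oooooooooooooooooooo  (repeats iteration 1; period 2)
iteration 5: oooooooooooooooooooo
position 12 holds o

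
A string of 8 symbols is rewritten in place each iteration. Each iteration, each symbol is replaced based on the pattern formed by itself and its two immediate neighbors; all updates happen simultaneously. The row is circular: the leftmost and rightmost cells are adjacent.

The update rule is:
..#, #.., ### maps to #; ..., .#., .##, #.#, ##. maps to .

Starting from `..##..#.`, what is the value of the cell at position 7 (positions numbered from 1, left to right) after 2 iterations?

iteration 1: .#..##.#
iteration 2: ..##....
position 7 holds .

.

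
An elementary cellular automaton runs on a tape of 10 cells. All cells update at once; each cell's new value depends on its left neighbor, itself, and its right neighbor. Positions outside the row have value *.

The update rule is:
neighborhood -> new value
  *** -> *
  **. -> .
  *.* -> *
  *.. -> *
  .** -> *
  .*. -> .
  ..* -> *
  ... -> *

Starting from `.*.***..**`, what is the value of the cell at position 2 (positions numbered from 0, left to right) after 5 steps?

step 1: *.***.****
step 2: .***.*****
step 3: ***.******
step 4: **.*******
step 5: *.********
position 2 holds *

*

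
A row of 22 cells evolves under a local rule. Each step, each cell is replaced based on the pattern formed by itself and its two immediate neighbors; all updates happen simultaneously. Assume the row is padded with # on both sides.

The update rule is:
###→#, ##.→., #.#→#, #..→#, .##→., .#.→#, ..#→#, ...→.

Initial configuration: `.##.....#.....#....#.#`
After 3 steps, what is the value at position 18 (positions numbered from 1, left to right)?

step 1: #..#...###...###..###.
step 2: .####.#.#.#.#.#.##.#.#
step 3: #.##.###########..###.
position 18 holds .

.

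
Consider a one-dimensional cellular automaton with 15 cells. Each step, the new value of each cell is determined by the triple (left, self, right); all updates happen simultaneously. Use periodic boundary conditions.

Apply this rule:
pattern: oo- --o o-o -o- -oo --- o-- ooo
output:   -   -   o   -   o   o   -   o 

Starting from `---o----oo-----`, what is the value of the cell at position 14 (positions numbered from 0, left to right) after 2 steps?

step 1: oo---oo-o--oooo
step 2: o--o-o-o---oooo
position 14 holds o

o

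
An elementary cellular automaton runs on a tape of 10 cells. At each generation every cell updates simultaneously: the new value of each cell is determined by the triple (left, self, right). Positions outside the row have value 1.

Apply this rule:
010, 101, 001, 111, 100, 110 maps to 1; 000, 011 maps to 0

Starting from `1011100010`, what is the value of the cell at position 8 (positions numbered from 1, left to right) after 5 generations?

1101110111
1110111011
1111011101
1111101110
1111110111
position 8 holds 1

1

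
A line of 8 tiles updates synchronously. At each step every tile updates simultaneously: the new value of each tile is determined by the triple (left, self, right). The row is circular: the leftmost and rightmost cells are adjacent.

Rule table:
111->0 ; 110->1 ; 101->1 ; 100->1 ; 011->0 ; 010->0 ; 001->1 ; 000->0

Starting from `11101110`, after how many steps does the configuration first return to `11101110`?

8

00110011
11011101
01100110
10111011
11001100
01110111
10011001
11101110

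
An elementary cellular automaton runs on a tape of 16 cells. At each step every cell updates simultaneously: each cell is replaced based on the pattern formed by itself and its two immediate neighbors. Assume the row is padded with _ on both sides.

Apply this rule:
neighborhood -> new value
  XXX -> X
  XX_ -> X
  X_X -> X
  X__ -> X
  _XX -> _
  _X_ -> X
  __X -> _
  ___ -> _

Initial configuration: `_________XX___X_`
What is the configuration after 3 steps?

____________XX_X

step 1: __________XX__XX
step 2: ___________XX__X
step 3: ____________XX_X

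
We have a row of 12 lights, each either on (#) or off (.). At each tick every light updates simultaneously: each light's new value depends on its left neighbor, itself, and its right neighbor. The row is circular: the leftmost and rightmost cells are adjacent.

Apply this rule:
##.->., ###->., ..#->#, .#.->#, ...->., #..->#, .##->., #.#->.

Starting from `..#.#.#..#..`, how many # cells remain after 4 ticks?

.##.#.#####.
#...#......#
.#.###....#.
##....#..###
count of #: 6

6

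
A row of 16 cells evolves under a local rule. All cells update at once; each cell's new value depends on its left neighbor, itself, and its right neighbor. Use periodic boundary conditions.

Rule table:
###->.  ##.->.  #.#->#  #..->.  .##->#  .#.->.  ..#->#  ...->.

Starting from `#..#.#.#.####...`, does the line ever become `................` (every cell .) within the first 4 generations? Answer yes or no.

..#.#.#.##.....#
.#.#.#.##.....#.
#.#.#.##.....#..
.#.#.##.....#..#
generation 4 is .#.#.##.....#..#, still not uniform .

no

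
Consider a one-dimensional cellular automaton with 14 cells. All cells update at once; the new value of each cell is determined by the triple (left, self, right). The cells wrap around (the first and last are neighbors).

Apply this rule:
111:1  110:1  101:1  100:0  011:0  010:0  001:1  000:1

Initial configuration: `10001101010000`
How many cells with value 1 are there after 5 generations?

00110110100111
01011011001011
10101101010101
11010110101010
01101011010101
count of 1: 8

8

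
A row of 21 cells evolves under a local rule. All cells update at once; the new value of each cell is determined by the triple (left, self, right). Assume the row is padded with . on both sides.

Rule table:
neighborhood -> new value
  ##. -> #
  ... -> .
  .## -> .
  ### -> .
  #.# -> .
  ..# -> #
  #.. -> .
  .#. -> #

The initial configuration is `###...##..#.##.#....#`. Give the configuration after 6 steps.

..#..#.#.##..#.#...##
.##.##.#..#.##.#..#.#
#.#..#.#.##..#.#.##.#
#.#.##.#..#.##.#..#.#
#.#..#.#.##..#.#.##.#  (repeats step 3; period 2)
step 6: #.#.##.#..#.##.#..#.#

#.#.##.#..#.##.#..#.#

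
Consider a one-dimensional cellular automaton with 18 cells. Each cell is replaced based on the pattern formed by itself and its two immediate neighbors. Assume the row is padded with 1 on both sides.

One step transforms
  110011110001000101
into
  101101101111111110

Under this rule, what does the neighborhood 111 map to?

At position 0 the neighborhood is 111; the next row has 1 there.

1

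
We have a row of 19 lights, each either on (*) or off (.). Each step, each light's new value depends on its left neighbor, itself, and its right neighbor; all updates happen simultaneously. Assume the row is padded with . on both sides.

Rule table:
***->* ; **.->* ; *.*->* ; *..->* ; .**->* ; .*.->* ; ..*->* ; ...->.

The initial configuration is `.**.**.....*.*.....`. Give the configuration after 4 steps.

step 1: *******...*****....
step 2: ********.*******...
step 3: *****************..
step 4: ******************.

******************.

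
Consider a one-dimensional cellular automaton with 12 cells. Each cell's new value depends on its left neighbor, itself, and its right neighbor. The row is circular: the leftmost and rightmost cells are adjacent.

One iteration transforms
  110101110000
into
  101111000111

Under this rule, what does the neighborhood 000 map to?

1

At position 9 the neighborhood is 000; the next row has 1 there.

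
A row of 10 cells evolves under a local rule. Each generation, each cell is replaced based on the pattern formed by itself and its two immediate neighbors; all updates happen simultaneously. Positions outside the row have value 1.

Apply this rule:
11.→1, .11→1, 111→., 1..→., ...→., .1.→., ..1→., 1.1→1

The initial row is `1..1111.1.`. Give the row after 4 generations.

1..1..11.1
1.....1111
1.....1...
1.........

1.........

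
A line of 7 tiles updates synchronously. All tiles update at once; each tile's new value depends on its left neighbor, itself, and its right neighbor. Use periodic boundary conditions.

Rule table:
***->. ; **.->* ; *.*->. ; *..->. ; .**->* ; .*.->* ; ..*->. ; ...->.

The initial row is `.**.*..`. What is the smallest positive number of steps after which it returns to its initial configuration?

.**.*..

1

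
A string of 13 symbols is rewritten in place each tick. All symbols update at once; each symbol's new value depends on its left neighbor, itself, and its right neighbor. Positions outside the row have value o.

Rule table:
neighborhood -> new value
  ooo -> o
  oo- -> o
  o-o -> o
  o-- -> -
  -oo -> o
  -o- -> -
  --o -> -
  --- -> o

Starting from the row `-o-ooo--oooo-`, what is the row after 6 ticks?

tick 1: o-oooo--ooooo
tick 2: oooooo--ooooo
tick 3: oooooo--ooooo  (fixed point — unchanged through tick 6)

oooooo--ooooo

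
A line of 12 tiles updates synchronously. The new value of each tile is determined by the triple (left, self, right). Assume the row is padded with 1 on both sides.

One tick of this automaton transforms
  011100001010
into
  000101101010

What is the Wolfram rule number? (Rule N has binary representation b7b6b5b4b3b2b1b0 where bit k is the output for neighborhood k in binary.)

position 2: 111 → 0  (bit 7 = 0)
position 3: 110 → 1  (bit 6 = 1)
position 0: 101 → 0  (bit 5 = 0)
position 4: 100 → 0  (bit 4 = 0)
position 1: 011 → 0  (bit 3 = 0)
position 8: 010 → 1  (bit 2 = 1)
position 7: 001 → 0  (bit 1 = 0)
position 5: 000 → 1  (bit 0 = 1)
bits b7..b0 = 01000101 = 69

69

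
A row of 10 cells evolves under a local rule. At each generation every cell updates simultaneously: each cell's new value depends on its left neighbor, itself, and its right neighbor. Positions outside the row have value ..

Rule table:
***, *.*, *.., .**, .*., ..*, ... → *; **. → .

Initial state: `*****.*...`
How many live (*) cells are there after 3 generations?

8

generation 1: ****.*****
generation 2: ***.*****.
generation 3: **.*****.*
count of *: 8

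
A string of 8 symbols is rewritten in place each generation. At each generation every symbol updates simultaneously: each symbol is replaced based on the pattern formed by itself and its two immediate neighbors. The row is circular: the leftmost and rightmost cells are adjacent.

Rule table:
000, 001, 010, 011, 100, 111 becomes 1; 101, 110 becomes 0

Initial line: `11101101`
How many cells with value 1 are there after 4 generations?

11001001
10111111
00111111
11111110
count of 1: 7

7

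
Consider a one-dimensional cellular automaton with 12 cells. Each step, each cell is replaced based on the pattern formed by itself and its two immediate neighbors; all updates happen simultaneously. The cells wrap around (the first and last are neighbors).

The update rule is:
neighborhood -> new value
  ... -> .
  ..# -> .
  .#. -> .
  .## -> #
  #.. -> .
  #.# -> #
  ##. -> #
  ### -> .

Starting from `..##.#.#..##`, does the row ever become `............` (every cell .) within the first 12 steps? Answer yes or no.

..###.#...##
..#.##....##
...###....##
...#.#....##
....#.....##
..........##
..........##  (fixed point — unchanged through step 12)
step 12 is ..........##, still not uniform .

no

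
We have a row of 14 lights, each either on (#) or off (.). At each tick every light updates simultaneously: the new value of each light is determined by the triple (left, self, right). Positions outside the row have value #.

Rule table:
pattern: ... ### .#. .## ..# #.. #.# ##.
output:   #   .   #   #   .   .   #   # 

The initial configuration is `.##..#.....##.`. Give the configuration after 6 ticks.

..#..###.###..

###..#.###.###
..#..###.###..
..#..#.###.#..
..#..###.###..  (repeats tick 2; period 2)
tick 6: ..#..###.###..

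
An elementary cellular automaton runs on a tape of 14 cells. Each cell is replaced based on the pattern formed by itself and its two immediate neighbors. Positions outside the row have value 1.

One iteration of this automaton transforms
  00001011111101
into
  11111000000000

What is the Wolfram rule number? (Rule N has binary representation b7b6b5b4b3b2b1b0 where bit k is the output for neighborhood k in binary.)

position 7: 111 → 0  (bit 7 = 0)
position 11: 110 → 0  (bit 6 = 0)
position 5: 101 → 0  (bit 5 = 0)
position 0: 100 → 1  (bit 4 = 1)
position 6: 011 → 0  (bit 3 = 0)
position 4: 010 → 1  (bit 2 = 1)
position 3: 001 → 1  (bit 1 = 1)
position 1: 000 → 1  (bit 0 = 1)
bits b7..b0 = 00010111 = 23

23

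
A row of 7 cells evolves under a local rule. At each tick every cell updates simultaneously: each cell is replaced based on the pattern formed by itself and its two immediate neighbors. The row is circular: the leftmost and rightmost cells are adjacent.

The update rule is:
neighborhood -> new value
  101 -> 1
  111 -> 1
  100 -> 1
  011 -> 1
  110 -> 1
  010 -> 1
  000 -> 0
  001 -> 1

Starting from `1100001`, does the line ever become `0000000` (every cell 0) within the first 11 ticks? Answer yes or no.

no

1110011
1111111
1111111  (fixed point — unchanged through tick 11)
tick 11 is 1111111, still not uniform 0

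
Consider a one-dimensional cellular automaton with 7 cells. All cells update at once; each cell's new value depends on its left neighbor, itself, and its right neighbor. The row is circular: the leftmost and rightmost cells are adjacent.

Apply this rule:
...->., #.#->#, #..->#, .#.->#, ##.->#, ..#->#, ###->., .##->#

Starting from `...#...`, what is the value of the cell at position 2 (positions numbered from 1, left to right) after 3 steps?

#

..###..
.##.##.
#######
position 2 holds #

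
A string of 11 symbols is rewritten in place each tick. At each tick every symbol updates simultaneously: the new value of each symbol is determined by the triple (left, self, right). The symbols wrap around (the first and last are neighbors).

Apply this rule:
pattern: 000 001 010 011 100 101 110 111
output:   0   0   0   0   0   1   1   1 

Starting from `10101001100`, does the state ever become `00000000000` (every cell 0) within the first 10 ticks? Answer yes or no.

yes

01010000100
00100000000
00000000000
all cells are 0 at tick 3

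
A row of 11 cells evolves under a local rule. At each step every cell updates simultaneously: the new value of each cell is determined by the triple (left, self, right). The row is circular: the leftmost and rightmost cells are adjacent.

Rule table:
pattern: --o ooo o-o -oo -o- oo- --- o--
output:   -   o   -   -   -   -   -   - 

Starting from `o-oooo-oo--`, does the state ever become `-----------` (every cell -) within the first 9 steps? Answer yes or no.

yes

step 1: ---oo------
step 2: -----------
all cells are - at step 2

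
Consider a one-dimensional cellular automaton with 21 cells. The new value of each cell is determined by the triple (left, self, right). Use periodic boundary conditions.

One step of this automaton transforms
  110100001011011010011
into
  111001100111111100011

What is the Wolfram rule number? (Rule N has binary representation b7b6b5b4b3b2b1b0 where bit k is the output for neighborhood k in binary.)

position 0: 111 → 1  (bit 7 = 1)
position 1: 110 → 1  (bit 6 = 1)
position 2: 101 → 1  (bit 5 = 1)
position 4: 100 → 0  (bit 4 = 0)
position 10: 011 → 1  (bit 3 = 1)
position 3: 010 → 0  (bit 2 = 0)
position 7: 001 → 0  (bit 1 = 0)
position 5: 000 → 1  (bit 0 = 1)
bits b7..b0 = 11101001 = 233

233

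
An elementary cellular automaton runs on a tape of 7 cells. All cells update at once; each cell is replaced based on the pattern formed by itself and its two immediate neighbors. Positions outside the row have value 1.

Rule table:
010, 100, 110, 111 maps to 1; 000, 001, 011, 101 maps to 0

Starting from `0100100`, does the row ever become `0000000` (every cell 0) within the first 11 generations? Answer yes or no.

no

0110110
0010010
1011010
1001010
1101010
1101010  (fixed point — unchanged through generation 11)
generation 11 is 1101010, still not uniform 0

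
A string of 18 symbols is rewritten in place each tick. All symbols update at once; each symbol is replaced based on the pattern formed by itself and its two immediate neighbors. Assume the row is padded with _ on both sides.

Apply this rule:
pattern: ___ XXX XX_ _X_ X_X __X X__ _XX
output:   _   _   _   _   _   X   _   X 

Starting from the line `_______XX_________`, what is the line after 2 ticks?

_____XX___________

tick 1: ______XX__________
tick 2: _____XX___________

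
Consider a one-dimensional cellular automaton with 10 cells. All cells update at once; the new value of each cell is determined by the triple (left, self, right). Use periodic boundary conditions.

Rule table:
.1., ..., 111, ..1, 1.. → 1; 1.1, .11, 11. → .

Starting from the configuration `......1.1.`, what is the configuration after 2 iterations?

111111...1

iteration 1: 1111111.11
iteration 2: 111111...1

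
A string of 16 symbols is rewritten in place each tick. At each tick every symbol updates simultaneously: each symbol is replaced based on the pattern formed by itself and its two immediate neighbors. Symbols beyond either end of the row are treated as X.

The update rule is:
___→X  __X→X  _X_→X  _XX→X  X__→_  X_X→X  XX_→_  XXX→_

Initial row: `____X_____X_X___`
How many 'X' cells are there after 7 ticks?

_XXXX_XXXXXXX_XX
XX___XX______XX_
___XXX__XXXXXX_X
_XXX___XX_____XX
XX___XXX__XXXXX_
___XXX___XX____X
_XXX___XXX__XXXX
count of X: 10

10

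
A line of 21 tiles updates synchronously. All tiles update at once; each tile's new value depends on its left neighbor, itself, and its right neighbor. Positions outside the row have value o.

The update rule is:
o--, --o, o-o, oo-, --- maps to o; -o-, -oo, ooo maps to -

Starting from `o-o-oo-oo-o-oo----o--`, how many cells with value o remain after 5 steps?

15

oo-o-oo-oo-o-ooooo-oo
-oo-o-oo-oo-o----oo--
o-oo-o-oo-oo-oooo-ooo
oo-oo-o-oo-oo---oo---
-oo-oo-o-oo-oooo-oooo
count of o: 15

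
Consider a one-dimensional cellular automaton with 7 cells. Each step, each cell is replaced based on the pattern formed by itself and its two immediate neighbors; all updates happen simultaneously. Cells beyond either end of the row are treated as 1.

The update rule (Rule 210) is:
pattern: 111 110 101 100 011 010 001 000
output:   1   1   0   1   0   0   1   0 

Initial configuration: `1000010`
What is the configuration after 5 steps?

1100100
1111011
1111001
1111110
1111110

1111110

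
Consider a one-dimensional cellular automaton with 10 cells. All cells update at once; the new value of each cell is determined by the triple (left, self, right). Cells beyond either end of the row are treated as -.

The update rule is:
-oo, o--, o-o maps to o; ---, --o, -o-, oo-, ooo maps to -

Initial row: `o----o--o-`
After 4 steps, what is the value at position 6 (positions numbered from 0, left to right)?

-o----o--o
--o----o--
---o----o-
----o----o
position 6 holds -

-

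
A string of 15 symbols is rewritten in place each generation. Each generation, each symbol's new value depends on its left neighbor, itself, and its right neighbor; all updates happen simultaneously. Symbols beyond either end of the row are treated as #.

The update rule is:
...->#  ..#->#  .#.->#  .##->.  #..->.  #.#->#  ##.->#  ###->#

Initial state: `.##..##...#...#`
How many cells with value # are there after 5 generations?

#.#.#.#.###.##.
########.###.##
#########.###.#
##########.###.
###########.###
count of #: 14

14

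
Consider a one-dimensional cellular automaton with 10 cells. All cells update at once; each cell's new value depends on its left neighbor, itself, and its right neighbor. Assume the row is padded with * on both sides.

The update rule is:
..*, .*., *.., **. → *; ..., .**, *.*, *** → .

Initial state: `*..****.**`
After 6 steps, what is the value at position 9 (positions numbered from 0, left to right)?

step 1: ***...*...
step 2: ..**.***.*
step 3: **.*...*..
step 4: .*.**.****
step 5: .*..*.....
step 6: .*****...*
position 9 holds *

*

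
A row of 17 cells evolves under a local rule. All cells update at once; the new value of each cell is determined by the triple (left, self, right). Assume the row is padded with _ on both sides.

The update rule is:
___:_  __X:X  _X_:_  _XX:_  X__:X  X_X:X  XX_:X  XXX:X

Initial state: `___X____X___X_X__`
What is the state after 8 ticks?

__X_X__X_X_X_X_X_
_X_X_XX_X_X_X_X_X
X_X_X_XX_X_X_X_X_
_X_X_X_XX_X_X_X_X
X_X_X_X_XX_X_X_X_
_X_X_X_X_XX_X_X_X
X_X_X_X_X_XX_X_X_
_X_X_X_X_X_XX_X_X

_X_X_X_X_X_XX_X_X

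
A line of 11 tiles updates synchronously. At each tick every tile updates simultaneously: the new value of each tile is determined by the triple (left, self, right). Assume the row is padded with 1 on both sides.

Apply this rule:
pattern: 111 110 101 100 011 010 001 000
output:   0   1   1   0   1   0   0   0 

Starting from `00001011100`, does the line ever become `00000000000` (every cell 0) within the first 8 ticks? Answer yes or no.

yes

tick 1: 00000110100
tick 2: 00000111000
tick 3: 00000101000
tick 4: 00000010000
tick 5: 00000000000
all cells are 0 at tick 5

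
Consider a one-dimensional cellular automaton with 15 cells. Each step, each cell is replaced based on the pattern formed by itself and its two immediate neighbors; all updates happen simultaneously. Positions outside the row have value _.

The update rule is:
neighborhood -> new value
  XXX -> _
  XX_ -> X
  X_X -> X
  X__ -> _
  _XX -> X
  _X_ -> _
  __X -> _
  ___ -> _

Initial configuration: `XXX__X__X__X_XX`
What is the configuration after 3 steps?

_____________X_

step 1: X_X_________XXX
step 2: _X__________X_X
step 3: _____________X_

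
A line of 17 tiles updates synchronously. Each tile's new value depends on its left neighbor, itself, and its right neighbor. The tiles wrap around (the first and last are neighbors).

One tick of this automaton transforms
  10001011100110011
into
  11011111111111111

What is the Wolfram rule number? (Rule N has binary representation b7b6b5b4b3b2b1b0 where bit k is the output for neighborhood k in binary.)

254

position 7: 111 → 1  (bit 7 = 1)
position 0: 110 → 1  (bit 6 = 1)
position 5: 101 → 1  (bit 5 = 1)
position 1: 100 → 1  (bit 4 = 1)
position 6: 011 → 1  (bit 3 = 1)
position 4: 010 → 1  (bit 2 = 1)
position 3: 001 → 1  (bit 1 = 1)
position 2: 000 → 0  (bit 0 = 0)
bits b7..b0 = 11111110 = 254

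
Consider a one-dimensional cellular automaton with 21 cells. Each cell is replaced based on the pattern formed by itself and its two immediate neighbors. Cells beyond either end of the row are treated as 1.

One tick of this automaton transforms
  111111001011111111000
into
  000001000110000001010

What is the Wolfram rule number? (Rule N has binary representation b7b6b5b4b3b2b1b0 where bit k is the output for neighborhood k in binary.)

105

position 0: 111 → 0  (bit 7 = 0)
position 5: 110 → 1  (bit 6 = 1)
position 9: 101 → 1  (bit 5 = 1)
position 6: 100 → 0  (bit 4 = 0)
position 10: 011 → 1  (bit 3 = 1)
position 8: 010 → 0  (bit 2 = 0)
position 7: 001 → 0  (bit 1 = 0)
position 19: 000 → 1  (bit 0 = 1)
bits b7..b0 = 01101001 = 105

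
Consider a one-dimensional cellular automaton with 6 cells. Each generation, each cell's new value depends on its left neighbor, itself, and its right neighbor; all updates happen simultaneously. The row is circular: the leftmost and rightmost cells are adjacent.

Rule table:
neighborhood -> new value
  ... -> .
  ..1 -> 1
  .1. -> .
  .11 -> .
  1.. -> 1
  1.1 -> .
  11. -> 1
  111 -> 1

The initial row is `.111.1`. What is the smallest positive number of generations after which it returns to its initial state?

12

generation 1: ..11..
generation 2: .1.11.
generation 3: 1...11
generation 4: 11.1.1
generation 5: 11....
generation 6: .11..1
generation 7: ..111.
generation 8: .1.111
generation 9: ....11
generation 10: 1..1.1
generation 11: 111...
generation 12: .111.1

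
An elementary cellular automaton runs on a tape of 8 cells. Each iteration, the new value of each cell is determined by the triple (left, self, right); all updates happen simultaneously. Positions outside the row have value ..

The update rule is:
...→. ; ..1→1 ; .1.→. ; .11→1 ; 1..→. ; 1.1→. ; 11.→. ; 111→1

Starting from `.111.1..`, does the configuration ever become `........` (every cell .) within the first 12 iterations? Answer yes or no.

111.....
11......
1.......
........
all cells are . at iteration 4

yes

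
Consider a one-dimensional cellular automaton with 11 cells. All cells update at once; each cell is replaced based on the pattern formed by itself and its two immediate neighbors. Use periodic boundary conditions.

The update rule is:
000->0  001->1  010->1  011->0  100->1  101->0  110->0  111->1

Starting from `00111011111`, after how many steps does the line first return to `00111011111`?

11010001110
00011010100
00100010110
01110110001
00100001011
11110011000
01101100101
00000011101
10000101001
01001101110
11110000101
11101001100
01001110011
01110101100
10100100010
10111110110
10011100000
11101010001
11001011010
00111000010
01010100111
01010111010
11010010011
10011111101
01101111000
10000110100
11001000111
10111101011
00011001001
10100111111
00111011111

31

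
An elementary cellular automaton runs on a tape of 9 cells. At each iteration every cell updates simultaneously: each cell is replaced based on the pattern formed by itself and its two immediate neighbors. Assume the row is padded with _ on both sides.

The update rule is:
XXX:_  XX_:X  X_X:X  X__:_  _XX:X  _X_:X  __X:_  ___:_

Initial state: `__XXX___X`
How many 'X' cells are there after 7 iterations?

3

__X_X___X
__XXX___X  (repeats iteration 0; period 2)
iteration 7: __X_X___X
count of X: 3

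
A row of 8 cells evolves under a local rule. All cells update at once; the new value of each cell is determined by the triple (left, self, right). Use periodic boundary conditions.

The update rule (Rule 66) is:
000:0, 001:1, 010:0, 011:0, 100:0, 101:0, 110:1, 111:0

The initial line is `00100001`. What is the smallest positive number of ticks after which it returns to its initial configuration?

8

01000010
10000100
00001001
00010010
00100100
01001000
10010000
00100001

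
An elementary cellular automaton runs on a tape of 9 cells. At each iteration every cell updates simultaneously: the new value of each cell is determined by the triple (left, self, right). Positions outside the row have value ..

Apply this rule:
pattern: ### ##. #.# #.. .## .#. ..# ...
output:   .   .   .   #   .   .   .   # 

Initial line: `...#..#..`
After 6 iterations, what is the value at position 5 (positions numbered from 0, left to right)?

##..#..##
..#..#...
#..#..###
.#..#....
..#..####
#..#.....
position 5 holds .

.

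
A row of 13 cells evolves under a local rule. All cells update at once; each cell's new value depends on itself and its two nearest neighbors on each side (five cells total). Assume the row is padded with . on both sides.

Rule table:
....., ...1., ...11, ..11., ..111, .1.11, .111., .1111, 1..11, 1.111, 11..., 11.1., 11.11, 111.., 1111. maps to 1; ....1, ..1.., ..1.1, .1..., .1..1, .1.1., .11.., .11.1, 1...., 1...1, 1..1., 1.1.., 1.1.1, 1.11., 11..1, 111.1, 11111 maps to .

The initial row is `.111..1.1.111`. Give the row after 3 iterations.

11.1.1.111.11

iteration 1: 1111.....1111
iteration 2: 11111.1.11111
iteration 3: 11.1.1.111.11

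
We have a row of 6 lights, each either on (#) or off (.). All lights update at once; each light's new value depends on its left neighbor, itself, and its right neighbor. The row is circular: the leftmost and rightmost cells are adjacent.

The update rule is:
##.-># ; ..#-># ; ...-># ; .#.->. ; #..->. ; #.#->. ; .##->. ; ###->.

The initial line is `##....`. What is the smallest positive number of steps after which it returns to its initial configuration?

step 1: .#.###
step 2: .....#
step 3: .####.
step 4: #...#.
step 5: ..##..
step 6: ##.#.#
step 7: .#....
step 8: #..###
step 9: #.#...
step 10: ....##
step 11: .###.#
step 12: ...#..
step 13: ###..#
step 14: ..#.#.
step 15: ##....

15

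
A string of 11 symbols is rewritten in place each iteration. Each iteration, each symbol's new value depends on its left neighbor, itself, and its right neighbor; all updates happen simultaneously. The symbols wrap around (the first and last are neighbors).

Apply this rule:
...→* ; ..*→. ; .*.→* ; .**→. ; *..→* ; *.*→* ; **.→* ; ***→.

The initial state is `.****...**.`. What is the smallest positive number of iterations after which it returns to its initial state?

iteration 1: ....***..**
iteration 2: ***...**..*
iteration 3: ..***..**..
iteration 4: *...**..***
iteration 5: ***..**....
iteration 6: ..**..****.
iteration 7: *..**....**
iteration 8: **..****...
iteration 9: .**....***.
iteration 10: ..****...**
iteration 11: *....***..*
iteration 12: ****...**..
iteration 13: ...***..**.
iteration 14: **...**..**
iteration 15: .***..**...
iteration 16: ...**..****
iteration 17: **..**....*
iteration 18: .**..****..
iteration 19: ..**....***
iteration 20: *..****...*
iteration 21: **....***..
iteration 22: .****...**.

22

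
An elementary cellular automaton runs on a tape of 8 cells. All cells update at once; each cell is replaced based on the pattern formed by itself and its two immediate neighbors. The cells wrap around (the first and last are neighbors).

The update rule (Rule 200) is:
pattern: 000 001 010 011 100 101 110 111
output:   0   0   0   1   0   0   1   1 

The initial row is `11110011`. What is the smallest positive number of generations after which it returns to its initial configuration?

1

11110011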